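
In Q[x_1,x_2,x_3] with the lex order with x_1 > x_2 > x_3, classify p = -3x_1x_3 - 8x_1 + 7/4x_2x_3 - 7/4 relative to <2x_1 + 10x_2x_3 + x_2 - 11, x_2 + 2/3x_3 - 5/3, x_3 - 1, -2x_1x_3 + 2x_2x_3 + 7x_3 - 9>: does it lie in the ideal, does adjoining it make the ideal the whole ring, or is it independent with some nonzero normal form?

-3x_1x_3 - 8x_1 + 7/4x_2x_3 - 7/4 lies in I (it reduces to 0).

First compute the reduced Gröbner basis of I by Buchberger's algorithm.
f_1 = 2x_1 + 10x_2x_3 + x_2 - 11, LT = x_1.
f_2 = x_2 + 2/3x_3 - 5/3, LT = x_2.
f_3 = x_3 - 1, LT = x_3.
f_4 = -2x_1x_3 + 2x_2x_3 + 7x_3 - 9, LT = x_1x_3.

The S-polynomials (S(f_1,f_2), S(f_1,f_3), S(f_1,f_4), S(f_2,f_3), S(f_2,f_4), S(f_3,f_4)) all reduce to 0 modulo the current basis, so we have a Gröbner basis.
Inter-reduce: drop elements whose leading term is divisible by another's, tail-reduce, and make monic.
Reduced Gröbner basis: {x_1, x_2 - 1, x_3 - 1}.
Label its elements g_1 = x_1, g_2 = x_2 - 1, g_3 = x_3 - 1.

Reduce p = -3x_1x_3 - 8x_1 + 7/4x_2x_3 - 7/4 modulo G:
  leading term x_1x_3: subtract (-3x_3)·g_1 from -3x_1x_3 - 8x_1 + 7/4x_2x_3 - 7/4 → -8x_1 + 7/4x_2x_3 - 7/4
  leading term x_1: subtract (-8)·g_1 from -8x_1 + 7/4x_2x_3 - 7/4 → 7/4x_2x_3 - 7/4
  leading term x_2x_3: subtract (7/4x_3)·g_2 from 7/4x_2x_3 - 7/4 → 7/4x_3 - 7/4
  leading term x_3: subtract (7/4)·g_3 from 7/4x_3 - 7/4 → 0
  normal form = 0.
Since the normal form is 0, p ∈ I.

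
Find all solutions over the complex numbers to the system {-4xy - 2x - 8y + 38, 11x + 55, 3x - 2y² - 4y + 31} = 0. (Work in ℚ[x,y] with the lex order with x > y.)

{(-5, -4)}

Compute a lex Gröbner basis by Buchberger's algorithm.
f_1 = -4xy - 2x - 8y + 38, LT = xy.
f_2 = 11x + 55, LT = x.
f_3 = 3x - 2y² - 4y + 31, LT = x.

S(f_1,f_2): lcm = xy. S = ½x - 3y - 19/2.
  leading term x: subtract (1/22)·f_2 from ½x - 3y - 19/2 → -3y - 12
  leading term y: no divisor's leading term divides it; move -3y to the remainder.
  leading term 1: no divisor's leading term divides it; move -12 to the remainder.
  remainder -3y - 12 ≠ 0; add h_4 = -3y - 12 to the basis.

S(f_1,f_3): lcm = xy. S = ½x + ⅔y³ + 4/3y² - 25/3y - 19/2.
  leading term x: subtract (1/22)·f_2 from ½x + ⅔y³ + 4/3y² - 25/3y - 19/2 → ⅔y³ + 4/3y² - 25/3y - 12
  leading term y³: subtract (-2/9y²)·h_4 from ⅔y³ + 4/3y² - 25/3y - 12 → -4/3y² - 25/3y - 12
  leading term y²: subtract (4/9y)·h_4 from -4/3y² - 25/3y - 12 → -3y - 12
  leading term y: subtract (1)·h_4 from -3y - 12 → 0
  remainder 0.

S(f_2,f_3): lcm = x. S = ⅔y² + 4/3y - 16/3.
  leading term y²: subtract (-2/9y)·h_4 from ⅔y² + 4/3y - 16/3 → -4/3y - 16/3
  leading term y: subtract (4/9)·h_4 from -4/3y - 16/3 → 0
  remainder 0.

S(f_1,h_4): lcm = xy. S = -7/2x + 2y - 19/2.
  leading term x: subtract (-7/22)·f_2 from -7/2x + 2y - 19/2 → 2y + 8
  leading term y: subtract (-⅔)·h_4 from 2y + 8 → 0
  remainder 0.

S(f_2,h_4): leading monomials are coprime, so the S-polynomial reduces to 0 (Buchberger's first criterion).
S(f_3,h_4): leading monomials are coprime, so the S-polynomial reduces to 0 (Buchberger's first criterion).
Every S-polynomial of the final basis reduces to 0, so we have a Gröbner basis.
Inter-reduce: drop elements whose leading term is divisible by another's, tail-reduce, and make monic.
Reduced Gröbner basis: {x + 5, y + 4}.

Elimination: the polynomial y + 4 lies in the elimination ideal for y, so y ∈ {-4}. For each such y, the remaining basis elements (now univariate) give the rest of the solution.
  y = -4: the earlier basis element becomes x + 5 = 0, giving x = -5 — point (-5, -4).
Zero-dimensionality of the ideal guarantees finitely many solutions over ℂ.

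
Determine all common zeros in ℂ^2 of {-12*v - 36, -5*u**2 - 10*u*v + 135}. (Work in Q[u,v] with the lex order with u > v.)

Compute a lex Gröbner basis by Buchberger's algorithm.
f_1 = -12*v - 36, LT = v.
f_2 = -5*u**2 - 10*u*v + 135, LT = u**2.

S(f_1,f_2): leading monomials are coprime, so the S-polynomial reduces to 0 (Buchberger's first criterion).
Every S-polynomial of the final basis reduces to 0, so we have a Gröbner basis.
Inter-reduce: drop elements whose leading term is divisible by another's, tail-reduce, and make monic.
Reduced Gröbner basis: {u**2 - 6*u - 27, v + 3}.

Since the basis is lex-ordered, v + 3 is univariate in v. Its roots are {-3}. Back-substituting each root into the other basis elements fixes the other coordinates.
  v = -3: the earlier basis element becomes u**2 - 6*u - 27 = 0, giving u = -3, 9 — points (-3, -3), (9, -3).
Each listed point satisfies every original equation (direct substitution).

{(-3, -3), (9, -3)}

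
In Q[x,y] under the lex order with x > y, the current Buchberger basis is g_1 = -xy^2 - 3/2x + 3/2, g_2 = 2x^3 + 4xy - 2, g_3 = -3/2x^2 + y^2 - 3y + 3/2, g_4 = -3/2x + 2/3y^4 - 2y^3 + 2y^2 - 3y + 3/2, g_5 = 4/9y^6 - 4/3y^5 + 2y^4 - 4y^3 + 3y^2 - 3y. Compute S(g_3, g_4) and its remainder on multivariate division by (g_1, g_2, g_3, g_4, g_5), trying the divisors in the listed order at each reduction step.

lcm(LM(g_3), LM(g_4)) = x^2.
S = (lcm/LT(g_3))·g_3 − (lcm/LT(g_4))·g_4 = 4/9xy^4 - 4/3xy^3 + 4/3xy^2 - 2xy + x - 2/3y^2 + 2y - 1.
Reduce S modulo (g_1, g_2, g_3, g_4, g_5) in that order:
  leading term xy^4: subtract (-4/9y^2)·g_1 from 4/9xy^4 - 4/3xy^3 + 4/3xy^2 - 2xy + x - 2/3y^2 + 2y - 1 → -4/3xy^3 + 2/3xy^2 - 2xy + x + 2y - 1
  leading term xy^3: subtract (4/3y)·g_1 from -4/3xy^3 + 2/3xy^2 - 2xy + x + 2y - 1 → 2/3xy^2 + x - 1
  leading term xy^2: subtract (-2/3)·g_1 from 2/3xy^2 + x - 1 → 0
The remainder is 0, so this S-polynomial contributes no new basis element.

S(g_3, g_4) = 4/9xy^4 - 4/3xy^3 + 4/3xy^2 - 2xy + x - 2/3y^2 + 2y - 1; remainder on division = 0.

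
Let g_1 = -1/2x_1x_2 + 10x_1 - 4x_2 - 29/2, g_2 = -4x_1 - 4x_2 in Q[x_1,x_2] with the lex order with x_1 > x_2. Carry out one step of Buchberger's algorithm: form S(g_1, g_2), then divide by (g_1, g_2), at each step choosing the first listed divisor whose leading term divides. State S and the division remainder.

S(g_1, g_2) = -20x_1 - x_2^2 + 8x_2 + 29; remainder on division = -x_2^2 + 28x_2 + 29.

lcm(LM(g_1), LM(g_2)) = x_1x_2.
S = (lcm/LT(g_1))·g_1 − (lcm/LT(g_2))·g_2 = -20x_1 - x_2^2 + 8x_2 + 29.
Reduce S modulo (g_1, g_2) in that order:
  leading term x_1: subtract (5)·g_2 from -20x_1 - x_2^2 + 8x_2 + 29 → -x_2^2 + 28x_2 + 29
  leading term x_2^2: no divisor's leading term divides it; move -x_2^2 to the remainder.
  leading term x_2: no divisor's leading term divides it; move 28x_2 to the remainder.
  leading term 1: no divisor's leading term divides it; move 29 to the remainder.
The remainder -x_2^2 + 28x_2 + 29 is nonzero, so it would be added as the next basis element.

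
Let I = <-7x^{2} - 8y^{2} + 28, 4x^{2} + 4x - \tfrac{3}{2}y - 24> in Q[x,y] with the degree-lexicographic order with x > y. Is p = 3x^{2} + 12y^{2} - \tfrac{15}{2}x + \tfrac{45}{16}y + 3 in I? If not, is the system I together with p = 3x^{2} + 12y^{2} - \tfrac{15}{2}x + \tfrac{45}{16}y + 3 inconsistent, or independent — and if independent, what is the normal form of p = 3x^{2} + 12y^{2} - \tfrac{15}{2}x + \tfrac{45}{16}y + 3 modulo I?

3x^{2} + 12y^{2} - \tfrac{15}{2}x + \tfrac{45}{16}y + 3 lies in I (it reduces to 0).

First compute the reduced Gröbner basis of I by Buchberger's algorithm.
f_1 = -7x^{2} - 8y^{2} + 28, LT = x^{2}.
f_2 = 4x^{2} + 4x - \tfrac{3}{2}y - 24, LT = x^{2}.

S(f_1,f_2): lcm = x^{2}. S = \tfrac{8}{7}y^{2} - x + \tfrac{3}{8}y + 2.
  leading term y^{2}: no divisor's leading term divides it; move \tfrac{8}{7}y^{2} to the remainder.
  leading term x: no divisor's leading term divides it; move -x to the remainder.
  leading term y: no divisor's leading term divides it; move \tfrac{3}{8}y to the remainder.
  leading term 1: no divisor's leading term divides it; move 2 to the remainder.
  remainder \tfrac{8}{7}y^{2} - x + \tfrac{3}{8}y + 2 ≠ 0; add h_3 = \tfrac{8}{7}y^{2} - x + \tfrac{3}{8}y + 2 to the basis.

The other S-polynomials (S(f_1,h_3), S(f_2,h_3)) all reduce to 0 modulo the current basis, so we have a Gröbner basis.
Inter-reduce: drop elements whose leading term is divisible by another's, tail-reduce, and make monic.
Reduced Gröbner basis: {x^{2} + x - \tfrac{3}{8}y - 6, y^{2} - \tfrac{7}{8}x + \tfrac{21}{64}y + \tfrac{7}{4}}.
Label its elements g_1 = x^{2} + x - \tfrac{3}{8}y - 6, g_2 = y^{2} - \tfrac{7}{8}x + \tfrac{21}{64}y + \tfrac{7}{4}.

Reduce p = 3x^{2} + 12y^{2} - \tfrac{15}{2}x + \tfrac{45}{16}y + 3 modulo G:
  leading term x^{2}: subtract (3)·g_1 from 3x^{2} + 12y^{2} - \tfrac{15}{2}x + \tfrac{45}{16}y + 3 → 12y^{2} - \tfrac{21}{2}x + \tfrac{63}{16}y + 21
  leading term y^{2}: subtract (12)·g_2 from 12y^{2} - \tfrac{21}{2}x + \tfrac{63}{16}y + 21 → 0
  normal form = 0.
Since the normal form is 0, p ∈ I.

The remainder on division by a Gröbner basis is unique — it is the normal form.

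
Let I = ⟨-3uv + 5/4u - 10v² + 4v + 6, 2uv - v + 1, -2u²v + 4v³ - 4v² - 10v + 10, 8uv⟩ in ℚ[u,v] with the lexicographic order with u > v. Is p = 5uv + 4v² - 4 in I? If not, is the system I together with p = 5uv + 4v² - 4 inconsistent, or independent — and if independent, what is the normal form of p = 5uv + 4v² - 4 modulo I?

First compute the reduced Gröbner basis of I by Buchberger's algorithm.
f_1 = -3uv + 5/4u - 10v² + 4v + 6, LT = uv.
f_2 = 2uv - v + 1, LT = uv.
f_3 = -2u²v + 4v³ - 4v² - 10v + 10, LT = u²v.
f_4 = 8uv, LT = uv.

S(f_1,f_2): lcm = uv. S = -5/12u + 10/3v² - ⅚v - 5/2.
  reduce S modulo (f_1, f_2, f_3, f_4):
  remainder -5/12u + 10/3v² - ⅚v - 5/2 ≠ 0; add h_5 = -5/12u + 10/3v² - ⅚v - 5/2 to the basis.

S(f_1,f_3): lcm = u²v. S = -5/12u² + 10/3uv² - 4/3uv - 2u + 2v³ - 2v² - 5v + 5.
  reduce S modulo (f_1, f_2, f_3, f_4, h_5):
  remainder 2v³ + 2v² - 25/4v + 9/4 ≠ 0; add h_6 = 2v³ + 2v² - 25/4v + 9/4 to the basis.

S(f_1,f_4): lcm = uv. S = -5/12u + 10/3v² - 4/3v - 2.
  reduce S modulo (f_1, f_2, f_3, f_4, h_5, h_6):
  remainder -½v + ½ ≠ 0; add h_7 = -½v + ½ to the basis.

The other S-polynomials (S(f_2,f_3), S(f_2,f_4), S(f_3,f_4), S(f_1,h_5), S(f_2,h_5), S(f_3,h_5), S(f_4,h_5), S(f_1,h_6), S(f_2,h_6), S(f_3,h_6), S(f_4,h_6), S(h_5,h_6), S(f_1,h_7), S(f_2,h_7), S(f_3,h_7), S(f_4,h_7), S(h_5,h_7), S(h_6,h_7)) all reduce to 0 modulo the current basis, so we have a Gröbner basis.
Inter-reduce: drop elements whose leading term is divisible by another's, tail-reduce, and make monic.
Reduced Gröbner basis: {u, v - 1}.
Label its elements g_1 = u, g_2 = v - 1.

Reduce p = 5uv + 4v² - 4 modulo G:
  leading term uv: subtract (5v)·g_1 from 5uv + 4v² - 4 → 4v² - 4
  leading term v²: subtract (4v)·g_2 from 4v² - 4 → 4v - 4
  leading term v: subtract (4)·g_2 from 4v - 4 → 0
  normal form = 0.
Since the normal form is 0, p ∈ I.

5uv + 4v² - 4 lies in I (it reduces to 0).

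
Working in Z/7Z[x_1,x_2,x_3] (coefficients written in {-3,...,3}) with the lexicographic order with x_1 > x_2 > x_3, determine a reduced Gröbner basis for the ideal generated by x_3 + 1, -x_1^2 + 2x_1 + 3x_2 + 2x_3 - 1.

G = {x_1^2 - 2x_1 - 3x_2 + 3, x_3 + 1}

f_1 = x_3 + 1, LT = x_3.
f_2 = -x_1^2 + 2x_1 + 3x_2 + 2x_3 - 1, LT = x_1^2.

The S-polynomials (S(f_1,f_2)) all reduce to 0 modulo the current basis, so we have a Gröbner basis.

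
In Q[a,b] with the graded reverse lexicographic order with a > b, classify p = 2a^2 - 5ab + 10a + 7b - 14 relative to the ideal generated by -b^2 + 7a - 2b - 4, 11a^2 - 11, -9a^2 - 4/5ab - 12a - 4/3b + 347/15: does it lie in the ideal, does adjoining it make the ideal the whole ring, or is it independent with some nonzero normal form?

First compute the reduced Gröbner basis of I by Buchberger's algorithm.
f_1 = -b^2 + 7a - 2b - 4, LT = b^2.
f_2 = 11a^2 - 11, LT = a^2.
f_3 = -9a^2 - 4/5ab - 12a - 4/3b + 347/15, LT = a^2.

S(f_2,f_3): lcm = a^2. S = -4/45ab - 4/3a - 4/27b + 212/135.
  leading term ab: no divisor's leading term divides it; move -4/45ab to the remainder.
  leading term a: no divisor's leading term divides it; move -4/3a to the remainder.
  leading term b: no divisor's leading term divides it; move -4/27b to the remainder.
  leading term 1: no divisor's leading term divides it; move 212/135 to the remainder.
  remainder -4/45ab - 4/3a - 4/27b + 212/135 ≠ 0; add h_4 = -4/45ab - 4/3a - 4/27b + 212/135 to the basis.

S(f_1,h_4): lcm = ab^2. S = -7a^2 - 13ab - 5/3b^2 + 4a + 53/3b.
  leading term a^2: subtract (-7/11)·f_2 from -7a^2 - 13ab - 5/3b^2 + 4a + 53/3b → -13ab - 5/3b^2 + 4a + 53/3b - 7
  leading term ab: subtract (585/4)·h_4 from -13ab - 5/3b^2 + 4a + 53/3b - 7 → -5/3b^2 + 199a + 118/3b - 710/3
  leading term b^2: subtract (5/3)·f_1 from -5/3b^2 + 199a + 118/3b - 710/3 → 562/3a + 128/3b - 230
  leading term a: no divisor's leading term divides it; move 562/3a to the remainder.
  leading term b: no divisor's leading term divides it; move 128/3b to the remainder.
  leading term 1: no divisor's leading term divides it; move -230 to the remainder.
  remainder 562/3a + 128/3b - 230 ≠ 0; add h_5 = 562/3a + 128/3b - 230 to the basis.

S(f_2,h_4): lcm = a^2b. S = -15a^2 - 5/3ab + 53/3a - b.
  leading term a^2: subtract (-15/11)·f_2 from -15a^2 - 5/3ab + 53/3a - b → -5/3ab + 53/3a - b - 15
  leading term ab: subtract (75/4)·h_4 from -5/3ab + 53/3a - b - 15 → 128/3a + 16/9b - 400/9
  leading term a: subtract (64/281)·h_5 from 128/3a + 16/9b - 400/9 → -20080/2529b + 20080/2529
  leading term b: no divisor's leading term divides it; move -20080/2529b to the remainder.
  leading term 1: no divisor's leading term divides it; move 20080/2529 to the remainder.
  remainder -20080/2529b + 20080/2529 ≠ 0; add h_6 = -20080/2529b + 20080/2529 to the basis.

The other S-polynomials (S(f_1,f_2), S(f_1,f_3), S(f_3,h_4), S(f_1,h_5), S(f_2,h_5), S(f_3,h_5), S(h_4,h_5), S(f_1,h_6), S(f_2,h_6), S(f_3,h_6), S(h_4,h_6), S(h_5,h_6)) all reduce to 0 modulo the current basis, so we have a Gröbner basis.
Inter-reduce: drop elements whose leading term is divisible by another's, tail-reduce, and make monic.
Reduced Gröbner basis: {a - 1, b - 1}.
Label its elements g_1 = a - 1, g_2 = b - 1.

Reduce p = 2a^2 - 5ab + 10a + 7b - 14 modulo G:
  leading term a^2: subtract (2a)·g_1 from 2a^2 - 5ab + 10a + 7b - 14 → -5ab + 12a + 7b - 14
  leading term ab: subtract (-5b)·g_1 from -5ab + 12a + 7b - 14 → 12a + 2b - 14
  leading term a: subtract (12)·g_1 from 12a + 2b - 14 → 2b - 2
  leading term b: subtract (2)·g_2 from 2b - 2 → 0
  normal form = 0.
Since the normal form is 0, p ∈ I.

2a^2 - 5ab + 10a + 7b - 14 lies in I (it reduces to 0).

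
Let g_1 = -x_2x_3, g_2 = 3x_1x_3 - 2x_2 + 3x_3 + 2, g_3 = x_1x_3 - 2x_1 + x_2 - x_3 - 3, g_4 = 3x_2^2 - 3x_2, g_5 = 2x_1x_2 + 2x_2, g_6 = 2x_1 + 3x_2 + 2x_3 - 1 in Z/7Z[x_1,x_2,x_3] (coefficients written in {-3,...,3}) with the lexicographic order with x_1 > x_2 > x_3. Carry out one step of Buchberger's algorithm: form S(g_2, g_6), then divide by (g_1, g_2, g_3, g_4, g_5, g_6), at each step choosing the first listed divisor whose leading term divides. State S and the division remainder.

lcm(LM(g_2), LM(g_6)) = x_1x_3.
S = (lcm/LT(g_2))·g_2 − (lcm/LT(g_6))·g_6 = 2x_2x_3 - 3x_2 - x_3^2 - 2x_3 + 3.
Reduce S modulo (g_1, g_2, g_3, g_4, g_5, g_6) in that order:
  leading term x_2x_3: subtract (-2)·g_1 from 2x_2x_3 - 3x_2 - x_3^2 - 2x_3 + 3 → -3x_2 - x_3^2 - 2x_3 + 3
  leading term x_2: no divisor's leading term divides it; move -3x_2 to the remainder.
  leading term x_3^2: no divisor's leading term divides it; move -x_3^2 to the remainder.
  leading term x_3: no divisor's leading term divides it; move -2x_3 to the remainder.
  leading term 1: no divisor's leading term divides it; move 3 to the remainder.
The remainder -3x_2 - x_3^2 - 2x_3 + 3 is nonzero, so it would be added as the next basis element.

S(g_2, g_6) = 2x_2x_3 - 3x_2 - x_3^2 - 2x_3 + 3; remainder on division = -3x_2 - x_3^2 - 2x_3 + 3.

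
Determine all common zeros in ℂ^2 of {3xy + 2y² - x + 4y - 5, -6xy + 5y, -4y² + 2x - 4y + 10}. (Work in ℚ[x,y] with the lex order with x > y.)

{(-5, 0)}

Compute a lex Gröbner basis by Buchberger's algorithm.
f_1 = 3xy - x + 2y² + 4y - 5, LT = xy.
f_2 = -6xy + 5y, LT = xy.
f_3 = 2x - 4y² - 4y + 10, LT = x.

S(f_1,f_2): lcm = xy. S = -⅓x + ⅔y² + 13/6y - 5/3.
  leading term x: subtract (-⅙)·f_3 from -⅓x + ⅔y² + 13/6y - 5/3 → 3/2y
  leading term y: no divisor's leading term divides it; move 3/2y to the remainder.
  remainder 3/2y ≠ 0; add h_4 = 3/2y to the basis.

The other S-polynomials (S(f_1,f_3), S(f_2,f_3), S(f_1,h_4), S(f_2,h_4), S(f_3,h_4)) all reduce to 0 modulo the current basis, so we have a Gröbner basis.
Inter-reduce: drop elements whose leading term is divisible by another's, tail-reduce, and make monic.
Reduced Gröbner basis: {x + 5, y}.

The lex basis is triangular: the last element involves only y. Solving y = 0 gives y ∈ {0}; substituting each value into the earlier elements determines the remaining variables.
  y = 0: the earlier basis element becomes x + 5 = 0, giving x = -5 — point (-5, 0).
Substituting each solution back into the original system confirms all equations vanish.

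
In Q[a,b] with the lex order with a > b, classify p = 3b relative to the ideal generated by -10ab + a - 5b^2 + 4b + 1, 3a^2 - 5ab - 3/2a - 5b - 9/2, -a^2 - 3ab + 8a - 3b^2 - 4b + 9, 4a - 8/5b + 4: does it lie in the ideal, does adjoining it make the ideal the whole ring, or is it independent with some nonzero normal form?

3b lies in I (it reduces to 0).

First compute the reduced Gröbner basis of I by Buchberger's algorithm.
f_1 = -10ab + a - 5b^2 + 4b + 1, LT = ab.
f_2 = 3a^2 - 5ab - 3/2a - 5b - 9/2, LT = a^2.
f_3 = -a^2 - 3ab + 8a - 3b^2 - 4b + 9, LT = a^2.
f_4 = 4a - 8/5b + 4, LT = a.

S(f_1,f_2): lcm = a^2b. S = -1/10a^2 + 13/6ab^2 + 1/10ab - 1/10a + 5/3b^2 + 3/2b.
  reduce S modulo (f_1, f_2, f_3, f_4):
  remainder -13/12b^3 + 59/24b^2 + 389/250b ≠ 0; add h_5 = -13/12b^3 + 59/24b^2 + 389/250b to the basis.

S(f_1,f_3): lcm = a^2b. S = -1/10a^2 - 5/2ab^2 + 38/5ab - 1/10a - 3b^3 - 4b^2 + 9b.
  reduce S modulo (f_1, f_2, f_3, f_4, h_5):
  remainder -9799/780b^2 + 14902/1625b ≠ 0; add h_6 = -9799/780b^2 + 14902/1625b to the basis.

S(f_1,f_4): lcm = ab. S = -1/10a + 9/10b^2 - 7/5b - 1/10.
  reduce S modulo (f_1, f_2, f_3, f_4, h_5, h_6):
  remainder -959112/1224875b ≠ 0; add h_7 = -959112/1224875b to the basis.

The other S-polynomials (S(f_2,f_3), S(f_2,f_4), S(f_3,f_4), S(f_1,h_5), S(f_2,h_5), S(f_3,h_5), S(f_4,h_5), S(f_1,h_6), S(f_2,h_6), S(f_3,h_6), S(f_4,h_6), S(h_5,h_6), S(f_1,h_7), S(f_2,h_7), S(f_3,h_7), S(f_4,h_7), S(h_5,h_7), S(h_6,h_7)) all reduce to 0 modulo the current basis, so we have a Gröbner basis.
Inter-reduce: drop elements whose leading term is divisible by another's, tail-reduce, and make monic.
Reduced Gröbner basis: {a + 1, b}.
Label its elements g_1 = a + 1, g_2 = b.

Reduce p = 3b modulo G:
  leading term b: subtract (3)·g_2 from 3b → 0
  normal form = 0.
Since the normal form is 0, p ∈ I.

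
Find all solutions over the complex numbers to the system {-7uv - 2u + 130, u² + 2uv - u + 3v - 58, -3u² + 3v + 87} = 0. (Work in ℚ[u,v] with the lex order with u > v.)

{(-5, -4)}

Compute a lex Gröbner basis by Buchberger's algorithm.
f_1 = -7uv - 2u + 130, LT = uv.
f_2 = u² + 2uv - u + 3v - 58, LT = u².
f_3 = -3u² + 3v + 87, LT = u².

S(f_1,f_2): lcm = u²v. S = 2/7u² - 2uv² + uv - 130/7u - 3v² + 58v.
  leading term u²: subtract (2/7)·f_2 from 2/7u² - 2uv² + uv - 130/7u - 3v² + 58v → -2uv² + 3/7uv - 128/7u - 3v² + 400/7v + 116/7
  leading term uv²: subtract (2/7v)·f_1 from -2uv² + 3/7uv - 128/7u - 3v² + 400/7v + 116/7 → uv - 128/7u - 3v² + 20v + 116/7
  leading term uv: subtract (-1/7)·f_1 from uv - 128/7u - 3v² + 20v + 116/7 → -130/7u - 3v² + 20v + 246/7
  leading term u: no divisor's leading term divides it; move -130/7u to the remainder.
  leading term v²: no divisor's leading term divides it; move -3v² to the remainder.
  leading term v: no divisor's leading term divides it; move 20v to the remainder.
  leading term 1: no divisor's leading term divides it; move 246/7 to the remainder.
  remainder -130/7u - 3v² + 20v + 246/7 ≠ 0; add h_4 = -130/7u - 3v² + 20v + 246/7 to the basis.

S(f_1,f_3): lcm = u²v. S = 2/7u² - 130/7u + v² + 29v.
  leading term u²: subtract (2/7)·f_2 from 2/7u² - 130/7u + v² + 29v → -4/7uv - 128/7u + v² + 197/7v + 116/7
  leading term uv: subtract (4/49)·f_1 from -4/7uv - 128/7u + v² + 197/7v + 116/7 → -888/49u + v² + 197/7v + 292/49
  leading term u: subtract (444/455)·h_4 from -888/49u + v² + 197/7v + 292/49 → 1787/455v² + 785/91v - 12892/455
  leading term v²: no divisor's leading term divides it; move 1787/455v² to the remainder.
  leading term v: no divisor's leading term divides it; move 785/91v to the remainder.
  leading term 1: no divisor's leading term divides it; move -12892/455 to the remainder.
  remainder 1787/455v² + 785/91v - 12892/455 ≠ 0; add h_5 = 1787/455v² + 785/91v - 12892/455 to the basis.

S(f_2,f_3): lcm = u². S = 2uv - u + 4v - 29.
  leading term uv: subtract (-2/7)·f_1 from 2uv - u + 4v - 29 → -11/7u + 4v + 57/7
  leading term u: subtract (11/130)·h_4 from -11/7u + 4v + 57/7 → 33/130v² + 30/13v + 336/65
  leading term v²: subtract (231/3574)·h_5 from 33/130v² + 30/13v + 336/65 → 6255/3574v + 12510/1787
  leading term v: no divisor's leading term divides it; move 6255/3574v to the remainder.
  leading term 1: no divisor's leading term divides it; move 12510/1787 to the remainder.
  remainder 6255/3574v + 12510/1787 ≠ 0; add h_6 = 6255/3574v + 12510/1787 to the basis.

The other S-polynomials (S(f_1,h_4), S(f_2,h_4), S(f_3,h_4), S(f_1,h_5), S(f_2,h_5), S(f_3,h_5), S(h_4,h_5), S(f_1,h_6), S(f_2,h_6), S(f_3,h_6), S(h_4,h_6), S(h_5,h_6)) all reduce to 0 modulo the current basis, so we have a Gröbner basis.
Inter-reduce: drop elements whose leading term is divisible by another's, tail-reduce, and make monic.
Reduced Gröbner basis: {u + 5, v + 4}.

From the last basis element, v + 4 = 0, so v takes values in {-4}. Each choice, substituted upward through the basis, yields the corresponding point(s) of the solution set.
  v = -4: the earlier basis element becomes u + 5 = 0, giving u = -5 — point (-5, -4).
Each listed point satisfies every original equation (direct substitution).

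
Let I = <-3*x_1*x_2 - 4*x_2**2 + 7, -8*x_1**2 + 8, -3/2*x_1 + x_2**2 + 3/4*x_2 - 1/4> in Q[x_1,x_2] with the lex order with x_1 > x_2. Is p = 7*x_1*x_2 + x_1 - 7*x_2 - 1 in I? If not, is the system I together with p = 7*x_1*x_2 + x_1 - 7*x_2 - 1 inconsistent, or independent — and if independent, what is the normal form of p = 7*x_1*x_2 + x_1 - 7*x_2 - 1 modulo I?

7*x_1*x_2 + x_1 - 7*x_2 - 1 lies in I (it reduces to 0).

First compute the reduced Gröbner basis of I by Buchberger's algorithm.
f_1 = -3*x_1*x_2 - 4*x_2**2 + 7, LT = x_1*x_2.
f_2 = -8*x_1**2 + 8, LT = x_1**2.
f_3 = -3/2*x_1 + x_2**2 + 3/4*x_2 - 1/4, LT = x_1.

S(f_1,f_2): lcm = x_1**2*x_2. S = 4/3*x_1*x_2**2 - 7/3*x_1 + x_2.
  reduce S modulo (f_1, f_2, f_3):
  remainder -16/9*x_2**3 - 14/9*x_2**2 + 53/18*x_2 + 7/18 ≠ 0; add h_4 = -16/9*x_2**3 - 14/9*x_2**2 + 53/18*x_2 + 7/18 to the basis.

S(f_1,f_3): lcm = x_1*x_2. S = 2/3*x_2**3 + 11/6*x_2**2 - 1/6*x_2 - 7/3.
  reduce S modulo (f_1, f_2, f_3, h_4):
  remainder 5/4*x_2**2 + 15/16*x_2 - 35/16 ≠ 0; add h_5 = 5/4*x_2**2 + 15/16*x_2 - 35/16 to the basis.

The other S-polynomials (S(f_2,f_3), S(f_1,h_4), S(f_2,h_4), S(f_3,h_4), S(f_1,h_5), S(f_2,h_5), S(f_3,h_5), S(h_4,h_5)) all reduce to 0 modulo the current basis, so we have a Gröbner basis.
Inter-reduce: drop elements whose leading term is divisible by another's, tail-reduce, and make monic.
Reduced Gröbner basis: {x_1 - 1, x_2**2 + 3/4*x_2 - 7/4}.
Label its elements g_1 = x_1 - 1, g_2 = x_2**2 + 3/4*x_2 - 7/4.

Reduce p = 7*x_1*x_2 + x_1 - 7*x_2 - 1 modulo G:
  leading term x_1*x_2: subtract (7*x_2)·g_1 from 7*x_1*x_2 + x_1 - 7*x_2 - 1 → x_1 - 1
  leading term x_1: subtract (1)·g_1 from x_1 - 1 → 0
  normal form = 0.
Since the normal form is 0, p ∈ I.

The remainder on division by a Gröbner basis is unique — it is the normal form.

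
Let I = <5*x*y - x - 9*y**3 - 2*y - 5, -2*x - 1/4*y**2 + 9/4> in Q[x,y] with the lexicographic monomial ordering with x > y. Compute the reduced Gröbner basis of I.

G = {x + 1/8*y**2 - 9/8, y**3 - 1/77*y**2 - 29/77*y + 7/11}

f_1 = 5*x*y - x - 9*y**3 - 2*y - 5, LT = x*y.
f_2 = -2*x - 1/4*y**2 + 9/4, LT = x.

S(f_1,f_2): lcm = x*y. S = -1/5*x - 77/40*y**3 + 29/40*y - 1.
  reduce S modulo (f_1, f_2):
  remainder -77/40*y**3 + 1/40*y**2 + 29/40*y - 49/40 ≠ 0; add g_3 = -77/40*y**3 + 1/40*y**2 + 29/40*y - 49/40 to the basis.

The other S-polynomials (S(f_1,g_3), S(f_2,g_3)) all reduce to 0 modulo the current basis, so we have a Gröbner basis.
Inter-reduce: drop elements whose leading term is divisible by another's, tail-reduce, and make monic.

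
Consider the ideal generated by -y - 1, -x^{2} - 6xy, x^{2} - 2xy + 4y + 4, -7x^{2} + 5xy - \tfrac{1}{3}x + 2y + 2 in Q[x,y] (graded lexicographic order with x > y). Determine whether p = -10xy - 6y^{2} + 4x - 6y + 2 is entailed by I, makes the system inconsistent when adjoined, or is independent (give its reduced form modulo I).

First compute the reduced Gröbner basis of I by Buchberger's algorithm.
f_1 = -y - 1, LT = y.
f_2 = -x^{2} - 6xy, LT = x^{2}.
f_3 = x^{2} - 2xy + 4y + 4, LT = x^{2}.
f_4 = -7x^{2} + 5xy - \tfrac{1}{3}x + 2y + 2, LT = x^{2}.

S(f_2,f_3): lcm = x^{2}. S = 8xy - 4y - 4.
  reduce S modulo (f_1, f_2, f_3, f_4):
  remainder -8x ≠ 0; add h_5 = -8x to the basis.

The other S-polynomials (S(f_1,f_2), S(f_1,f_3), S(f_1,f_4), S(f_2,f_4), S(f_3,f_4), S(f_1,h_5), S(f_2,h_5), S(f_3,h_5), S(f_4,h_5)) all reduce to 0 modulo the current basis, so we have a Gröbner basis.
Inter-reduce: drop elements whose leading term is divisible by another's, tail-reduce, and make monic.
Reduced Gröbner basis: {x, y + 1}.
Label its elements g_1 = x, g_2 = y + 1.

Reduce p = -10xy - 6y^{2} + 4x - 6y + 2 modulo G:
  leading term xy: subtract (-10y)·g_1 from -10xy - 6y^{2} + 4x - 6y + 2 → -6y^{2} + 4x - 6y + 2
  leading term y^{2}: subtract (-6y)·g_2 from -6y^{2} + 4x - 6y + 2 → 4x + 2
  leading term x: subtract (4)·g_1 from 4x + 2 → 2
  leading term 1: no divisor's leading term divides it; move 2 to the remainder.
  normal form = 2.
The normal form is nonzero, so p ∉ I. Since p minus its normal form lies in I, I + (p) = I + (r) where r = 2; decide whether this ideal is the whole ring.
Here r = 2 is a nonzero constant, hence a unit: 1 ∈ I + (p), the Gröbner basis of I + (p) is {1}, and the enlarged system has no common solution — adjoining p is inconsistent.

Adjoining -10xy - 6y^{2} + 4x - 6y + 2 makes the ideal the whole ring: the system is inconsistent.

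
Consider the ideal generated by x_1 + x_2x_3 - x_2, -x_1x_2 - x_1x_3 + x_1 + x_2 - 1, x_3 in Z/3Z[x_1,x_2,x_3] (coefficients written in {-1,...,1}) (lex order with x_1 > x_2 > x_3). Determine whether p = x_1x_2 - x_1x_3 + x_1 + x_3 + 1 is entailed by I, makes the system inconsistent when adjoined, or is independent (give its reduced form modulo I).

x_1x_2 - x_1x_3 + x_1 + x_3 + 1 lies in I (it reduces to 0).

First compute the reduced Gröbner basis of I by Buchberger's algorithm.
f_1 = x_1 + x_2x_3 - x_2, LT = x_1.
f_2 = -x_1x_2 - x_1x_3 + x_1 + x_2 - 1, LT = x_1x_2.
f_3 = x_3, LT = x_3.

S(f_1,f_2): lcm = x_1x_2. S = -x_1x_3 + x_1 + x_2^2x_3 - x_2^2 + x_2 - 1.
  leading term x_1x_3: subtract (-x_3)·f_1 from -x_1x_3 + x_1 + x_2^2x_3 - x_2^2 + x_2 - 1 → x_1 + x_2^2x_3 - x_2^2 + x_2x_3^2 - x_2x_3 + x_2 - 1
  leading term x_1: subtract (1)·f_1 from x_1 + x_2^2x_3 - x_2^2 + x_2x_3^2 - x_2x_3 + x_2 - 1 → x_2^2x_3 - x_2^2 + x_2x_3^2 + x_2x_3 - x_2 - 1
  leading term x_2^2x_3: subtract (x_2^2)·f_3 from x_2^2x_3 - x_2^2 + x_2x_3^2 + x_2x_3 - x_2 - 1 → -x_2^2 + x_2x_3^2 + x_2x_3 - x_2 - 1
  leading term x_2^2: no divisor's leading term divides it; move -x_2^2 to the remainder.
  leading term x_2x_3^2: subtract (x_2x_3)·f_3 from x_2x_3^2 + x_2x_3 - x_2 - 1 → x_2x_3 - x_2 - 1
  leading term x_2x_3: subtract (x_2)·f_3 from x_2x_3 - x_2 - 1 → -x_2 - 1
  leading term x_2: no divisor's leading term divides it; move -x_2 to the remainder.
  leading term 1: no divisor's leading term divides it; move -1 to the remainder.
  remainder -x_2^2 - x_2 - 1 ≠ 0; add h_4 = -x_2^2 - x_2 - 1 to the basis.

S(f_1,f_3): leading monomials are coprime, so the S-polynomial reduces to 0 (Buchberger's first criterion).
S(f_2,f_3): leading monomials are coprime, so the S-polynomial reduces to 0 (Buchberger's first criterion).
S(f_1,h_4): leading monomials are coprime, so the S-polynomial reduces to 0 (Buchberger's first criterion).
S(f_2,h_4): lcm = x_1x_2^2. S = x_1x_2x_3 + x_1x_2 - x_1 - x_2^2 + x_2.
  leading term x_1x_2x_3: subtract (x_2x_3)·f_1 from x_1x_2x_3 + x_1x_2 - x_1 - x_2^2 + x_2 → x_1x_2 - x_1 - x_2^2x_3^2 + x_2^2x_3 - x_2^2 + x_2
  leading term x_1x_2: subtract (x_2)·f_1 from x_1x_2 - x_1 - x_2^2x_3^2 + x_2^2x_3 - x_2^2 + x_2 → -x_1 - x_2^2x_3^2 + x_2
  leading term x_1: subtract (-1)·f_1 from -x_1 - x_2^2x_3^2 + x_2 → -x_2^2x_3^2 + x_2x_3
  leading term x_2^2x_3^2: subtract (-x_2^2x_3)·f_3 from -x_2^2x_3^2 + x_2x_3 → x_2x_3
  leading term x_2x_3: subtract (x_2)·f_3 from x_2x_3 → 0
  remainder 0.

S(f_3,h_4): leading monomials are coprime, so the S-polynomial reduces to 0 (Buchberger's first criterion).
Every S-polynomial of the final basis reduces to 0, so we have a Gröbner basis.
Inter-reduce: drop elements whose leading term is divisible by another's, tail-reduce, and make monic.
Reduced Gröbner basis: {x_1 - x_2, x_2^2 + x_2 + 1, x_3}.
Label its elements g_1 = x_1 - x_2, g_2 = x_2^2 + x_2 + 1, g_3 = x_3.

Reduce p = x_1x_2 - x_1x_3 + x_1 + x_3 + 1 modulo G:
  leading term x_1x_2: subtract (x_2)·g_1 from x_1x_2 - x_1x_3 + x_1 + x_3 + 1 → -x_1x_3 + x_1 + x_2^2 + x_3 + 1
  leading term x_1x_3: subtract (-x_3)·g_1 from -x_1x_3 + x_1 + x_2^2 + x_3 + 1 → x_1 + x_2^2 - x_2x_3 + x_3 + 1
  leading term x_1: subtract (1)·g_1 from x_1 + x_2^2 - x_2x_3 + x_3 + 1 → x_2^2 - x_2x_3 + x_2 + x_3 + 1
  leading term x_2^2: subtract (1)·g_2 from x_2^2 - x_2x_3 + x_2 + x_3 + 1 → -x_2x_3 + x_3
  leading term x_2x_3: subtract (-x_2)·g_3 from -x_2x_3 + x_3 → x_3
  leading term x_3: subtract (1)·g_3 from x_3 → 0
  normal form = 0.
Since the normal form is 0, p ∈ I.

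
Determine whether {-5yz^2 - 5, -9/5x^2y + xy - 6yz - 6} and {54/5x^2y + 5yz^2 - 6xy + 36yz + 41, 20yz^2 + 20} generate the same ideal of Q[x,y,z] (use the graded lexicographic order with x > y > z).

Yes, the ideals are equal.

Since reduced Gröbner bases are canonical representatives of ideals under a given ordering, it suffices to compute and compare them.
Buchberger on the first generating set:
f_1 = -5yz^2 - 5, LT = yz^2.
f_2 = -9/5x^2y + xy - 6yz - 6, LT = x^2y.

S(f_1,f_2): lcm = x^2yz^2. S = 5/9xyz^2 - 10/3yz^3 + x^2 - 10/3z^2.
  leading term xyz^2: subtract (-1/9x)·f_1 from 5/9xyz^2 - 10/3yz^3 + x^2 - 10/3z^2 → -10/3yz^3 + x^2 - 10/3z^2 - 5/9x
  leading term yz^3: subtract (2/3z)·f_1 from -10/3yz^3 + x^2 - 10/3z^2 - 5/9x → x^2 - 10/3z^2 - 5/9x + 10/3z
  leading term x^2: no divisor's leading term divides it; move x^2 to the remainder.
  leading term z^2: no divisor's leading term divides it; move -10/3z^2 to the remainder.
  leading term x: no divisor's leading term divides it; move -5/9x to the remainder.
  leading term z: no divisor's leading term divides it; move 10/3z to the remainder.
  remainder x^2 - 10/3z^2 - 5/9x + 10/3z ≠ 0; add g_3 = x^2 - 10/3z^2 - 5/9x + 10/3z to the basis.

The other S-polynomials (S(f_1,g_3), S(f_2,g_3)) all reduce to 0 modulo the current basis, so we have a Gröbner basis.
Inter-reduce: drop elements whose leading term is divisible by another's, tail-reduce, and make monic.
Reduced Gröbner basis: {yz^2 + 1, x^2 - 10/3z^2 - 5/9x + 10/3z}.

Buchberger on the second generating set:
h_1 = 54/5x^2y + 5yz^2 - 6xy + 36yz + 41, LT = x^2y.
h_2 = 20yz^2 + 20, LT = yz^2.

S(h_1,h_2): lcm = x^2yz^2. S = 25/54yz^4 - 5/9xyz^2 + 10/3yz^3 - x^2 + 205/54z^2.
  leading term yz^4: subtract (5/216z^2)·h_2 from 25/54yz^4 - 5/9xyz^2 + 10/3yz^3 - x^2 + 205/54z^2 → -5/9xyz^2 + 10/3yz^3 - x^2 + 10/3z^2
  leading term xyz^2: subtract (-1/36x)·h_2 from -5/9xyz^2 + 10/3yz^3 - x^2 + 10/3z^2 → 10/3yz^3 - x^2 + 10/3z^2 + 5/9x
  leading term yz^3: subtract (1/6z)·h_2 from 10/3yz^3 - x^2 + 10/3z^2 + 5/9x → -x^2 + 10/3z^2 + 5/9x - 10/3z
  leading term x^2: no divisor's leading term divides it; move -x^2 to the remainder.
  leading term z^2: no divisor's leading term divides it; move 10/3z^2 to the remainder.
  leading term x: no divisor's leading term divides it; move 5/9x to the remainder.
  leading term z: no divisor's leading term divides it; move -10/3z to the remainder.
  remainder -x^2 + 10/3z^2 + 5/9x - 10/3z ≠ 0; add k_3 = -x^2 + 10/3z^2 + 5/9x - 10/3z to the basis.

The other S-polynomials (S(h_1,k_3), S(h_2,k_3)) all reduce to 0 modulo the current basis, so we have a Gröbner basis.
Inter-reduce: drop elements whose leading term is divisible by another's, tail-reduce, and make monic.
Reduced Gröbner basis: {yz^2 + 1, x^2 - 10/3z^2 - 5/9x + 10/3z}.

These coincide, so the ideals are equal.
The same test decides containment: I ⊆ J iff every generator of I reduces to 0 modulo a Gröbner basis of J.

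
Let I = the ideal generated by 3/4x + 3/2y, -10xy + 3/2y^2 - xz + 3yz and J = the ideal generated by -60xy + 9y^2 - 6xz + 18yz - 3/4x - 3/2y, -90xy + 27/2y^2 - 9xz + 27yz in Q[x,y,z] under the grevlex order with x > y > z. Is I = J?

Yes, the ideals are equal.

Equality of ideals is decidable: compute both reduced Gröbner bases (unique for the ordering) and check whether they agree.
Buchberger on the first generating set:
f_1 = 3/4x + 3/2y, LT = x.
f_2 = -10xy + 3/2y^2 - xz + 3yz, LT = xy.

S(f_1,f_2): lcm = xy. S = 43/20y^2 - 1/10xz + 3/10yz.
  leading term y^2: no divisor's leading term divides it; move 43/20y^2 to the remainder.
  leading term xz: subtract (-2/15z)·f_1 from -1/10xz + 3/10yz → 1/2yz
  leading term yz: no divisor's leading term divides it; move 1/2yz to the remainder.
  remainder 43/20y^2 + 1/2yz ≠ 0; add g_3 = 43/20y^2 + 1/2yz to the basis.

S(f_1,g_3): leading monomials are coprime, so the S-polynomial reduces to 0 (Buchberger's first criterion).
S(f_2,g_3): lcm = xy^2. S = -3/20y^3 - 57/430xyz - 3/10y^2z.
  leading term y^3: subtract (-3/43y)·g_3 from -3/20y^3 - 57/430xyz - 3/10y^2z → -57/430xyz - 57/215y^2z
  leading term xyz: subtract (-38/215yz)·f_1 from -57/430xyz - 57/215y^2z → 0
  remainder 0.

Every S-polynomial of the final basis reduces to 0, so we have a Gröbner basis.
Inter-reduce: drop elements whose leading term is divisible by another's, tail-reduce, and make monic.
Reduced Gröbner basis: {y^2 + 10/43yz, x + 2y}.

Buchberger on the second generating set:
h_1 = -60xy + 9y^2 - 6xz + 18yz - 3/4x - 3/2y, LT = xy.
h_2 = -90xy + 27/2y^2 - 9xz + 27yz, LT = xy.

S(h_1,h_2): lcm = xy. S = 1/80x + 1/40y.
  leading term x: no divisor's leading term divides it; move 1/80x to the remainder.
  leading term y: no divisor's leading term divides it; move 1/40y to the remainder.
  remainder 1/80x + 1/40y ≠ 0; add k_3 = 1/80x + 1/40y to the basis.

S(h_1,k_3): lcm = xy. S = -43/20y^2 + 1/10xz - 3/10yz + 1/80x + 1/40y.
  leading term y^2: no divisor's leading term divides it; move -43/20y^2 to the remainder.
  leading term xz: subtract (8z)·k_3 from 1/10xz - 3/10yz + 1/80x + 1/40y → -1/2yz + 1/80x + 1/40y
  leading term yz: no divisor's leading term divides it; move -1/2yz to the remainder.
  leading term x: subtract (1)·k_3 from 1/80x + 1/40y → 0
  remainder -43/20y^2 - 1/2yz ≠ 0; add k_4 = -43/20y^2 - 1/2yz to the basis.

S(h_2,k_3): lcm = xy. S = -43/20y^2 + 1/10xz - 3/10yz.
  leading term y^2: subtract (1)·k_4 from -43/20y^2 + 1/10xz - 3/10yz → 1/10xz + 1/5yz
  leading term xz: subtract (8z)·k_3 from 1/10xz + 1/5yz → 0
  remainder 0.

S(h_1,k_4): lcm = xy^2. S = -3/20y^3 - 57/430xyz - 3/10y^2z + 1/80xy + 1/40y^2.
  leading term y^3: subtract (3/43y)·k_4 from -3/20y^3 - 57/430xyz - 3/10y^2z + 1/80xy + 1/40y^2 → -57/430xyz - 57/215y^2z + 1/80xy + 1/40y^2
  leading term xyz: subtract (19/8600z)·h_1 from -57/430xyz - 57/215y^2z + 1/80xy + 1/40y^2 → -57/200y^2z + 57/4300xz^2 - 171/4300yz^2 + 1/80xy + 1/40y^2 + 57/34400xz + 57/17200yz
  leading term y^2z: subtract (57/430z)·k_4 from -57/200y^2z + 57/4300xz^2 - 171/4300yz^2 + 1/80xy + 1/40y^2 + 57/34400xz + 57/17200yz → 57/4300xz^2 + 57/2150yz^2 + 1/80xy + 1/40y^2 + 57/34400xz + 57/17200yz
  leading term xz^2: subtract (228/215z^2)·k_3 from 57/4300xz^2 + 57/2150yz^2 + 1/80xy + 1/40y^2 + 57/34400xz + 57/17200yz → 1/80xy + 1/40y^2 + 57/34400xz + 57/17200yz
  leading term xy: subtract (-1/4800)·h_1 from 1/80xy + 1/40y^2 + 57/34400xz + 57/17200yz → 43/1600y^2 + 7/17200xz + 243/34400yz - 1/6400x - 1/3200y
  leading term y^2: subtract (-1/80)·k_4 from 43/1600y^2 + 7/17200xz + 243/34400yz - 1/6400x - 1/3200y → 7/17200xz + 7/8600yz - 1/6400x - 1/3200y
  leading term xz: subtract (7/215z)·k_3 from 7/17200xz + 7/8600yz - 1/6400x - 1/3200y → -1/6400x - 1/3200y
  leading term x: subtract (-1/80)·k_3 from -1/6400x - 1/3200y → 0
  remainder 0.

S(h_2,k_4): lcm = xy^2. S = -3/20y^3 - 57/430xyz - 3/10y^2z.
  leading term y^3: subtract (3/43y)·k_4 from -3/20y^3 - 57/430xyz - 3/10y^2z → -57/430xyz - 57/215y^2z
  leading term xyz: subtract (19/8600z)·h_1 from -57/430xyz - 57/215y^2z → -57/200y^2z + 57/4300xz^2 - 171/4300yz^2 + 57/34400xz + 57/17200yz
  leading term y^2z: subtract (57/430z)·k_4 from -57/200y^2z + 57/4300xz^2 - 171/4300yz^2 + 57/34400xz + 57/17200yz → 57/4300xz^2 + 57/2150yz^2 + 57/34400xz + 57/17200yz
  leading term xz^2: subtract (228/215z^2)·k_3 from 57/4300xz^2 + 57/2150yz^2 + 57/34400xz + 57/17200yz → 57/34400xz + 57/17200yz
  leading term xz: subtract (57/430z)·k_3 from 57/34400xz + 57/17200yz → 0
  remainder 0.

S(k_3,k_4): leading monomials are coprime, so the S-polynomial reduces to 0 (Buchberger's first criterion).
Every S-polynomial of the final basis reduces to 0, so we have a Gröbner basis.
Inter-reduce: drop elements whose leading term is divisible by another's, tail-reduce, and make monic.
Reduced Gröbner basis: {y^2 + 10/43yz, x + 2y}.

Same reduced basis, so the two generating sets span the same ideal.
The choice of monomial ordering does not affect the verdict — as long as both bases are computed under the same ordering, their equality decides ideal equality.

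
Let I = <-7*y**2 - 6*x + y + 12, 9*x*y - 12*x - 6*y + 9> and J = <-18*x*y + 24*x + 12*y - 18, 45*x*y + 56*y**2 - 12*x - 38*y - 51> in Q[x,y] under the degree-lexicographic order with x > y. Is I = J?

Yes, the ideals are equal.

Two ideals are equal iff their reduced Gröbner bases coincide (the reduced basis is unique for a fixed ordering).
Buchberger on the first generating set:
f_1 = -7*y**2 - 6*x + y + 12, LT = y**2.
f_2 = 9*x*y - 12*x - 6*y + 9, LT = x*y.

S(f_1,f_2): lcm = x*y**2. S = 6/7*x**2 + 25/21*x*y + 2/3*y**2 - 12/7*x - y.
  leading term x**2: no divisor's leading term divides it; move 6/7*x**2 to the remainder.
  leading term x*y: subtract (25/189)·f_2 from 25/21*x*y + 2/3*y**2 - 12/7*x - y → 2/3*y**2 - 8/63*x - 13/63*y - 25/21
  leading term y**2: subtract (-2/21)·f_1 from 2/3*y**2 - 8/63*x - 13/63*y - 25/21 → -44/63*x - 1/9*y - 1/21
  leading term x: no divisor's leading term divides it; move -44/63*x to the remainder.
  leading term y: no divisor's leading term divides it; move -1/9*y to the remainder.
  leading term 1: no divisor's leading term divides it; move -1/21 to the remainder.
  remainder 6/7*x**2 - 44/63*x - 1/9*y - 1/21 ≠ 0; add g_3 = 6/7*x**2 - 44/63*x - 1/9*y - 1/21 to the basis.

The other S-polynomials (S(f_1,g_3), S(f_2,g_3)) all reduce to 0 modulo the current basis, so we have a Gröbner basis.
Inter-reduce: drop elements whose leading term is divisible by another's, tail-reduce, and make monic.
Reduced Gröbner basis: {x**2 - 22/27*x - 7/54*y - 1/18, x*y - 4/3*x - 2/3*y + 1, y**2 + 6/7*x - 1/7*y - 12/7}.

Buchberger on the second generating set:
h_1 = -18*x*y + 24*x + 12*y - 18, LT = x*y.
h_2 = 45*x*y + 56*y**2 - 12*x - 38*y - 51, LT = x*y.

S(h_1,h_2): lcm = x*y. S = -56/45*y**2 - 16/15*x + 8/45*y + 32/15.
  leading term y**2: no divisor's leading term divides it; move -56/45*y**2 to the remainder.
  leading term x: no divisor's leading term divides it; move -16/15*x to the remainder.
  leading term y: no divisor's leading term divides it; move 8/45*y to the remainder.
  leading term 1: no divisor's leading term divides it; move 32/15 to the remainder.
  remainder -56/45*y**2 - 16/15*x + 8/45*y + 32/15 ≠ 0; add k_3 = -56/45*y**2 - 16/15*x + 8/45*y + 32/15 to the basis.

S(h_1,k_3): lcm = x*y**2. S = -6/7*x**2 - 25/21*x*y - 2/3*y**2 + 12/7*x + y.
  leading term x**2: no divisor's leading term divides it; move -6/7*x**2 to the remainder.
  leading term x*y: subtract (25/378)·h_1 from -25/21*x*y - 2/3*y**2 + 12/7*x + y → -2/3*y**2 + 8/63*x + 13/63*y + 25/21
  leading term y**2: subtract (15/28)·k_3 from -2/3*y**2 + 8/63*x + 13/63*y + 25/21 → 44/63*x + 1/9*y + 1/21
  leading term x: no divisor's leading term divides it; move 44/63*x to the remainder.
  leading term y: no divisor's leading term divides it; move 1/9*y to the remainder.
  leading term 1: no divisor's leading term divides it; move 1/21 to the remainder.
  remainder -6/7*x**2 + 44/63*x + 1/9*y + 1/21 ≠ 0; add k_4 = -6/7*x**2 + 44/63*x + 1/9*y + 1/21 to the basis.

The other S-polynomials (S(h_2,k_3), S(h_1,k_4), S(h_2,k_4), S(k_3,k_4)) all reduce to 0 modulo the current basis, so we have a Gröbner basis.
Inter-reduce: drop elements whose leading term is divisible by another's, tail-reduce, and make monic.
Reduced Gröbner basis: {x**2 - 22/27*x - 7/54*y - 1/18, x*y - 4/3*x - 2/3*y + 1, y**2 + 6/7*x - 1/7*y - 12/7}.

Same reduced basis, so the two generating sets span the same ideal.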